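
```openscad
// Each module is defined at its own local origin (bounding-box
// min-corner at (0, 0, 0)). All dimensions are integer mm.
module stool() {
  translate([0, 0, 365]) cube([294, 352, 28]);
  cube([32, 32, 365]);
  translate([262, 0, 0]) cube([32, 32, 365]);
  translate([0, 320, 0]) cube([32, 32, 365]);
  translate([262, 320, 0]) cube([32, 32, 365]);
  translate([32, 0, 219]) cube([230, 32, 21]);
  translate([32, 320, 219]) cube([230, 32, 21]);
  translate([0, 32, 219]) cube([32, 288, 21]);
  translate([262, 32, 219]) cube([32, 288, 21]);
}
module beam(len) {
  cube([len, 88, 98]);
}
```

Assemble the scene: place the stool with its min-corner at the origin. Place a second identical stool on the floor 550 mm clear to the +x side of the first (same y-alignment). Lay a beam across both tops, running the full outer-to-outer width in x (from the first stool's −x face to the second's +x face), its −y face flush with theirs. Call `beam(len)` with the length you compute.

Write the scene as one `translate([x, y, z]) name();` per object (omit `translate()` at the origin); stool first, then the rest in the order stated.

stool();
translate([844, 0, 0]) stool();
translate([0, 0, 393]) beam(1138);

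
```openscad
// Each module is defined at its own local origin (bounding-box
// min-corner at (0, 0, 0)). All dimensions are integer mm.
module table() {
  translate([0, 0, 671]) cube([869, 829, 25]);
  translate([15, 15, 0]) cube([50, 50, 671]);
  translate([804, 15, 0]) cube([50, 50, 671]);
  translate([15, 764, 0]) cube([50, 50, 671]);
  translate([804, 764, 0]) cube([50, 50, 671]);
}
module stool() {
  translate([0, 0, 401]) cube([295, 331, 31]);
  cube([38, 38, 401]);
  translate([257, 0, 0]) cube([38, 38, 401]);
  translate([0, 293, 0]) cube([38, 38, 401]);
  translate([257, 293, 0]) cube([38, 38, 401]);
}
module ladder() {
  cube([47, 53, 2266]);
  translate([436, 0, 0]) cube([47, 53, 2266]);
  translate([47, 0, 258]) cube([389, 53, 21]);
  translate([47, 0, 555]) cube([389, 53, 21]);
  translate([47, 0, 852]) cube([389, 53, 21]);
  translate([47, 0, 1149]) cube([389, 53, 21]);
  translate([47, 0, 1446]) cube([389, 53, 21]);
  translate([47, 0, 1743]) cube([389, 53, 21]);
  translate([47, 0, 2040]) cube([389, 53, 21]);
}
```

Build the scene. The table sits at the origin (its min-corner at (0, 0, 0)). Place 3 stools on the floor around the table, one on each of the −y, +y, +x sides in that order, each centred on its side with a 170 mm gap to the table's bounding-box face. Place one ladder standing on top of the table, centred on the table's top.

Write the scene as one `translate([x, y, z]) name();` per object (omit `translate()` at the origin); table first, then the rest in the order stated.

table();
translate([287, -501, 0]) stool();
translate([287, 999, 0]) stool();
translate([1039, 249, 0]) stool();
translate([193, 388, 696]) ladder();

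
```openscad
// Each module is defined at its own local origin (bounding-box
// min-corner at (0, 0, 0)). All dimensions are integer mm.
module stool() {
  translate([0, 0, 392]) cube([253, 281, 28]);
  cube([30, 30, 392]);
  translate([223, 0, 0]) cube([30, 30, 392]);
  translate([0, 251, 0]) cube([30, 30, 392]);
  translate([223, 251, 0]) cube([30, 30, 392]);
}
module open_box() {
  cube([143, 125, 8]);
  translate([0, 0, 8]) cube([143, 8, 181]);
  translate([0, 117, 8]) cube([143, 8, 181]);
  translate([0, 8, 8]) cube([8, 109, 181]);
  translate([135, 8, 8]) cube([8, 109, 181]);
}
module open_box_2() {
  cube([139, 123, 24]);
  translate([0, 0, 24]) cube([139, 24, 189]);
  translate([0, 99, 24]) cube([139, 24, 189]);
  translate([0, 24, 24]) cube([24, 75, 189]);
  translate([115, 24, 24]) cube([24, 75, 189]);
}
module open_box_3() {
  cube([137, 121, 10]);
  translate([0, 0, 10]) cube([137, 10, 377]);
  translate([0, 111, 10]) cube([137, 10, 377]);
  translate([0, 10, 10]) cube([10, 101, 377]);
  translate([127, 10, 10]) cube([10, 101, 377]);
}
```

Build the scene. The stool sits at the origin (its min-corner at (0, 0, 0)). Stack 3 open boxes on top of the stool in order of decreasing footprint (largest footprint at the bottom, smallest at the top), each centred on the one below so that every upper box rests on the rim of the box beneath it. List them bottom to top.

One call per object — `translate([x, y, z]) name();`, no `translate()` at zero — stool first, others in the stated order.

stool();
translate([55, 78, 420]) open_box();
translate([57, 79, 609]) open_box_2();
translate([58, 80, 822]) open_box_3();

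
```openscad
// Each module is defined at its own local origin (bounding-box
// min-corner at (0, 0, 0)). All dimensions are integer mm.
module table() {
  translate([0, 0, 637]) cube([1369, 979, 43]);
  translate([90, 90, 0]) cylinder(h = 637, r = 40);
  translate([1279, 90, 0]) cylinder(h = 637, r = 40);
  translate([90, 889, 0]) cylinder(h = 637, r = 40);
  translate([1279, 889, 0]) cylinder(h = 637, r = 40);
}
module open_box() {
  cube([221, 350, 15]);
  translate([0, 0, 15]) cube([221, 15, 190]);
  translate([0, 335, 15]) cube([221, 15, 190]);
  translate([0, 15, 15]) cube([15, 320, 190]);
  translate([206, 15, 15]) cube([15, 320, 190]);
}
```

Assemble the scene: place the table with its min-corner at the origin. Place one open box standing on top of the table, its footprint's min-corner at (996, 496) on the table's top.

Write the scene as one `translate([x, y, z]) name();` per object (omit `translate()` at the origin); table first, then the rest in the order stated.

table();
translate([996, 496, 680]) open_box();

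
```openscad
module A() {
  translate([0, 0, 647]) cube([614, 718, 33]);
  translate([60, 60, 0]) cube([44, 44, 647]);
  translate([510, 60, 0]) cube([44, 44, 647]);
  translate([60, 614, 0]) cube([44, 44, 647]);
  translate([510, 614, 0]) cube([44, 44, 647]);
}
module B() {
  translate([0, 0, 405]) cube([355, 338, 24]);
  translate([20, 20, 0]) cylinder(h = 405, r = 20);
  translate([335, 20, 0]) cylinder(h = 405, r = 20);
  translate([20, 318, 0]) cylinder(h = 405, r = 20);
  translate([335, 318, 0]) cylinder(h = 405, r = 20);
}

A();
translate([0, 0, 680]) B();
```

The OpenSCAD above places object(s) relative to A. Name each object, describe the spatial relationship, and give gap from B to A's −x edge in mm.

The stool's min-x is at 0; the table's min-x is 0; gap = 0 mm.

A is a table. B is a stool. The stool is on top of the table. The gap from the stool to the table's −x edge is 0 mm.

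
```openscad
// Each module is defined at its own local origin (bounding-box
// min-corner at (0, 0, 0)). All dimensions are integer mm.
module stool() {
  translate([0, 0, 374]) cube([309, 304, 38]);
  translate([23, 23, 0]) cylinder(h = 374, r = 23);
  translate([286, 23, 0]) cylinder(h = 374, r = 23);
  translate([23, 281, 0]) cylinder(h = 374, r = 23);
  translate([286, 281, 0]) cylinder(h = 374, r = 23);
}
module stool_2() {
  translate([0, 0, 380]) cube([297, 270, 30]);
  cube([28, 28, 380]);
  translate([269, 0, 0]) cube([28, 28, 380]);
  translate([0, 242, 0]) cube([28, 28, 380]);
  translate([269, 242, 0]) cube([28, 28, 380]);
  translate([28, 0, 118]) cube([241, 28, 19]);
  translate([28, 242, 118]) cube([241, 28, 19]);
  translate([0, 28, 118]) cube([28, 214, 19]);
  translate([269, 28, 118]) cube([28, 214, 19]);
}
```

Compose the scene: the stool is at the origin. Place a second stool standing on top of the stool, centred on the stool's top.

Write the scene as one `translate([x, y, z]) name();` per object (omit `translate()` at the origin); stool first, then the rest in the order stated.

stool();
translate([6, 17, 412]) stool_2();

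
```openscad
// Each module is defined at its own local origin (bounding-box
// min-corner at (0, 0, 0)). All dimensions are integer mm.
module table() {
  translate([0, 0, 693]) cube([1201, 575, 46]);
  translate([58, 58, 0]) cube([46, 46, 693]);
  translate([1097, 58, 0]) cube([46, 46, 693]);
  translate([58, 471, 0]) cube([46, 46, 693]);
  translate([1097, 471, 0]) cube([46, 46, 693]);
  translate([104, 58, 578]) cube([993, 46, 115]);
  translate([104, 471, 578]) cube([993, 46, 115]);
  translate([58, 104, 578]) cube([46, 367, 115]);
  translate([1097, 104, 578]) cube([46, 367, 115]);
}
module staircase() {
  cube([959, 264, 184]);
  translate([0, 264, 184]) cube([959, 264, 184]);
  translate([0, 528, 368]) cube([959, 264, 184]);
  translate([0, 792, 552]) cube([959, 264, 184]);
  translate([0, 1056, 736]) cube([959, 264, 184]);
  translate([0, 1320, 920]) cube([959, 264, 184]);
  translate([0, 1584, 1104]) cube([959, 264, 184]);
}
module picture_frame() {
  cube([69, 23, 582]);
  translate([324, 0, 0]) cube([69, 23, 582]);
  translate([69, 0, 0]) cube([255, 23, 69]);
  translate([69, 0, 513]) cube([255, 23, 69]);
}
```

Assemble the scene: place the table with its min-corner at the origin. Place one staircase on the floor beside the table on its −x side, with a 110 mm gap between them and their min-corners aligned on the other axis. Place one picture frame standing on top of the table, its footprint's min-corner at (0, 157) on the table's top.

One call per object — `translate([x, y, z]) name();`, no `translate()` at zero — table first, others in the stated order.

table();
translate([-1069, 0, 0]) staircase();
translate([0, 157, 739]) picture_frame();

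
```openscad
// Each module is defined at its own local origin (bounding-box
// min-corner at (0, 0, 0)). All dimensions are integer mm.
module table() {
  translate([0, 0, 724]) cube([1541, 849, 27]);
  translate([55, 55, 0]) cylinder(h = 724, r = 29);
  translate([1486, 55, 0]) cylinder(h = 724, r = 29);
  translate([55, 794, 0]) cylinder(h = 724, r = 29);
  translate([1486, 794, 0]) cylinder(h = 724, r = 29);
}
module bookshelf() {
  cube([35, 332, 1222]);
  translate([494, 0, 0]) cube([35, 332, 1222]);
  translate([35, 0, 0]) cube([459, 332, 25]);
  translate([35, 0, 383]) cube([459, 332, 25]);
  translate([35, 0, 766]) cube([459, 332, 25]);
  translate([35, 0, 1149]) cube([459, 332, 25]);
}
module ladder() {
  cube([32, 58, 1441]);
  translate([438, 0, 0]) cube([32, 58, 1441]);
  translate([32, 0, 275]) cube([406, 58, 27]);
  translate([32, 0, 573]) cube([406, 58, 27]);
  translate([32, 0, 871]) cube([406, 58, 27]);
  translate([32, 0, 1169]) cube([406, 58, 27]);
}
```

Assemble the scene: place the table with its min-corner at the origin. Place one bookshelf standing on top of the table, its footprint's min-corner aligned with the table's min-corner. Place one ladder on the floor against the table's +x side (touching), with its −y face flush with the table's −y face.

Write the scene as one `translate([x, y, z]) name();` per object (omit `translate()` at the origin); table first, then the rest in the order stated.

table();
translate([0, 0, 751]) bookshelf();
translate([1541, 0, 0]) ladder();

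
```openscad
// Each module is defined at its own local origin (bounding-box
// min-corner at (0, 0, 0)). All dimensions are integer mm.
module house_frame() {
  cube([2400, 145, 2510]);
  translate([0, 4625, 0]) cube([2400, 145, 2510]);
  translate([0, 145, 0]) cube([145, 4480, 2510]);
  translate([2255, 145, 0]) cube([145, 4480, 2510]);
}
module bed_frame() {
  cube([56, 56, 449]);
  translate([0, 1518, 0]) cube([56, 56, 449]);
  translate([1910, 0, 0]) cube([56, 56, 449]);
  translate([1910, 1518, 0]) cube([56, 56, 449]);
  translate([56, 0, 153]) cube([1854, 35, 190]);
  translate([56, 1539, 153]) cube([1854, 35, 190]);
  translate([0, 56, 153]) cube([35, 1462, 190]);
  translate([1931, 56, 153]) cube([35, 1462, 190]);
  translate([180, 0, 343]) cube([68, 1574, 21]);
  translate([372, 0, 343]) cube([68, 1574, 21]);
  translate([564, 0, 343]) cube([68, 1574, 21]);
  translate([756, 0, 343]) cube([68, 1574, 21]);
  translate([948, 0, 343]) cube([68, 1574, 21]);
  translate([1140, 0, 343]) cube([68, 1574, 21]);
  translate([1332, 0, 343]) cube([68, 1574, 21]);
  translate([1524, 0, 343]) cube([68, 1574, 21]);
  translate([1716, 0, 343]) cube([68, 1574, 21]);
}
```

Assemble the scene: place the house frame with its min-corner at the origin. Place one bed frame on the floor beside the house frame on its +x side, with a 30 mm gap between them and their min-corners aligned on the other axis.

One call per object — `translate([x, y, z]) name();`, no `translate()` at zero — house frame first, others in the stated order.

house_frame();
translate([2430, 0, 0]) bed_frame();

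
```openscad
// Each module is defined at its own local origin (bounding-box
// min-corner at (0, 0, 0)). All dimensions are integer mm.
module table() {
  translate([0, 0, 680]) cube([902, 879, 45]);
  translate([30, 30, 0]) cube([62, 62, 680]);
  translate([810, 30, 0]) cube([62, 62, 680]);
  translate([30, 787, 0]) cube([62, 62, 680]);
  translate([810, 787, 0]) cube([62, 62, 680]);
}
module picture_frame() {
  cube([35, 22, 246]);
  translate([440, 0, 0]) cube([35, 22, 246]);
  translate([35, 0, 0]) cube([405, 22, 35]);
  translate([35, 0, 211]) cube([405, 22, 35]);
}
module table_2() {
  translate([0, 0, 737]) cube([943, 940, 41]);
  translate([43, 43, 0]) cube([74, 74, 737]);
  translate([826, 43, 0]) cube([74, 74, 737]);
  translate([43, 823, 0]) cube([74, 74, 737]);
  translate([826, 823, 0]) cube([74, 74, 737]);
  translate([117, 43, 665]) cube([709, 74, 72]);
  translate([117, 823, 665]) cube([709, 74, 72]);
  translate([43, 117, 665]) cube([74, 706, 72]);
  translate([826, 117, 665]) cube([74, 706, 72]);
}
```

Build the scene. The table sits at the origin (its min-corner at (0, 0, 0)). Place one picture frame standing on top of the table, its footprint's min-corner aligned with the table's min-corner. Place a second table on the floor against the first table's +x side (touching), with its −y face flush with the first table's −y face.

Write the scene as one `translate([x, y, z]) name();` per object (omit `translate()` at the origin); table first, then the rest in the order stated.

table();
translate([0, 0, 725]) picture_frame();
translate([902, 0, 0]) table_2();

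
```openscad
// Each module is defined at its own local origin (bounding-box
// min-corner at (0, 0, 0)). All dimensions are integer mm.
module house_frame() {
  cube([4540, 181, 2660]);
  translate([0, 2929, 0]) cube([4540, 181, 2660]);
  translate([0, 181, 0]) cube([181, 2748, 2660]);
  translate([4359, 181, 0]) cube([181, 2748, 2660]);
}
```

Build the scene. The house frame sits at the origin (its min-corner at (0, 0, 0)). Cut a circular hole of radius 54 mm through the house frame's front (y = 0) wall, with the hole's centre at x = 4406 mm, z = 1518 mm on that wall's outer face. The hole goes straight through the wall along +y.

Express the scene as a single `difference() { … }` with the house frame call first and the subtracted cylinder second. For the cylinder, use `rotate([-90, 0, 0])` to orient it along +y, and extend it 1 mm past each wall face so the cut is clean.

difference() {
  house_frame();
  translate([4406, -1, 1518]) rotate([-90, 0, 0]) cylinder(h = 183, r = 54);
}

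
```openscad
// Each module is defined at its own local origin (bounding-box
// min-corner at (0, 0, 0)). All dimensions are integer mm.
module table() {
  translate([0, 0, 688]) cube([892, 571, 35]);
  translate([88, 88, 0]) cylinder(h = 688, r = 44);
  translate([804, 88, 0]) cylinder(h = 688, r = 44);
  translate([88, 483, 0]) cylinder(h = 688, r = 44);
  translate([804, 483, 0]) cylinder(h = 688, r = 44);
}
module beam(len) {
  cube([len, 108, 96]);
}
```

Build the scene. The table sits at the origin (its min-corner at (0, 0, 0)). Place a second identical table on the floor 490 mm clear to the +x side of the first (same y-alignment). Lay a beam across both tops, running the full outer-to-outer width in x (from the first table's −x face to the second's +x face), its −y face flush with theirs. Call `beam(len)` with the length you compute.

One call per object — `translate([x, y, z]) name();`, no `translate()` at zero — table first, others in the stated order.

table();
translate([1382, 0, 0]) table();
translate([0, 0, 723]) beam(2274);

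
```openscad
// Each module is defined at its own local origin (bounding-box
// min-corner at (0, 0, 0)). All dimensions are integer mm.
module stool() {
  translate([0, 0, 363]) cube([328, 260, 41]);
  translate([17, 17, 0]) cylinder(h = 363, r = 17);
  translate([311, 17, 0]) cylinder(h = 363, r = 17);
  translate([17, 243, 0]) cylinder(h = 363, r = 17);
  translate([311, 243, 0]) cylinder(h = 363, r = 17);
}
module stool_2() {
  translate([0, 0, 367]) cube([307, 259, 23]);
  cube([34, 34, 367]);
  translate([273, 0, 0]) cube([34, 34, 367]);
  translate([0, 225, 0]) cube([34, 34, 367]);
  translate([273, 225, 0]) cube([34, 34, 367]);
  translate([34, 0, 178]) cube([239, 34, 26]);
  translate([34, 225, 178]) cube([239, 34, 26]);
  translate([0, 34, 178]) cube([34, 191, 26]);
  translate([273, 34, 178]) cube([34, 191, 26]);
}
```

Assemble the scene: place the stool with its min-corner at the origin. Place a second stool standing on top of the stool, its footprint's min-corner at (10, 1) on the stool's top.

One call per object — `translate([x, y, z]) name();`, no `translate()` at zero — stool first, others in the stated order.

stool();
translate([10, 1, 404]) stool_2();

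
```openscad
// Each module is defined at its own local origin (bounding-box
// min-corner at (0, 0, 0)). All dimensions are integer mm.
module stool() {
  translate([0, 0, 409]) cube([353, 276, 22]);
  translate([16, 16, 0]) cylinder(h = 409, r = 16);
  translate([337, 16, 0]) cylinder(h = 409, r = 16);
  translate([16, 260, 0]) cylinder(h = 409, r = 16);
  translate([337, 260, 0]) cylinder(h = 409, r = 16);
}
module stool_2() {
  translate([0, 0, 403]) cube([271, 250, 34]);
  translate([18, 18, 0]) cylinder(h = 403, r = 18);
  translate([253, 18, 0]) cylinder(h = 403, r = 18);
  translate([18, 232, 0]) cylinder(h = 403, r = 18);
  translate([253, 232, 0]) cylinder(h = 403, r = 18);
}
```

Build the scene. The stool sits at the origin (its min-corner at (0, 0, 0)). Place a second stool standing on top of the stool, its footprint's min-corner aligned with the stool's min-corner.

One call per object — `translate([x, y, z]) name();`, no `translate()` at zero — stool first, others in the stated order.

stool();
translate([0, 0, 431]) stool_2();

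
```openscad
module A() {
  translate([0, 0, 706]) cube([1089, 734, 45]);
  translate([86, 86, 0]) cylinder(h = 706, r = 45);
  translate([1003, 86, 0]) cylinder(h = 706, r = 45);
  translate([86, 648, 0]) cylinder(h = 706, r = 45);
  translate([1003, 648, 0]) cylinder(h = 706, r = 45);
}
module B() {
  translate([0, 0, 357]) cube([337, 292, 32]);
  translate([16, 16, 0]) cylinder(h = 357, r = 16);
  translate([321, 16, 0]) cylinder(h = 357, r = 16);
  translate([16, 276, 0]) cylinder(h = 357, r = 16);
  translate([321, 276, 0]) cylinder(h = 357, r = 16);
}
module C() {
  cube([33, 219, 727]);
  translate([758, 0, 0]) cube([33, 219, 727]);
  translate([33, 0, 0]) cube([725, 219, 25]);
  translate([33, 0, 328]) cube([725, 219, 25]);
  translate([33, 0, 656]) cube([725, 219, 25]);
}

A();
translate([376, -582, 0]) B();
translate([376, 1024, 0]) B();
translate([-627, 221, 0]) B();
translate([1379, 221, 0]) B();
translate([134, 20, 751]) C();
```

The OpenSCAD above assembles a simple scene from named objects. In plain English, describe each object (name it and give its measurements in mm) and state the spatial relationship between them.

A is a rectangular dining table. The top is 1089×734×45 mm with its upper surface at z = 751 mm. It stands on four round legs of 90 mm diameter, each leg's bounding box inset 41 mm from the nearest pair of top edges, running from the floor to the underside of the top.

B is a four-legged stool. The seat is 337×292 mm, 32 mm thick, top at z = 389 mm. It stands on four round legs, each 32 mm in diameter, from z = 0 to the seat underside, each leg's axis is inset half a diameter from the nearest pair of seat edges (so the leg's bounding box is flush with the corner).

C is an open bookshelf. Two side panels, each 33 mm thick, 219 mm deep and 727 mm tall, stand 791 mm apart (outside-to-outside). Between them sit 3 shelves, each 25 mm thick and 219 mm deep, spanning the full gap between the sides. The bottom shelf rests on the floor (its underside at z = 0) and the clear gap between one shelf's top and the next shelf's underside is 303 mm.

Four stools sit around the table at the −y, +y, −x, +x sides. The bookshelf is on top of the table.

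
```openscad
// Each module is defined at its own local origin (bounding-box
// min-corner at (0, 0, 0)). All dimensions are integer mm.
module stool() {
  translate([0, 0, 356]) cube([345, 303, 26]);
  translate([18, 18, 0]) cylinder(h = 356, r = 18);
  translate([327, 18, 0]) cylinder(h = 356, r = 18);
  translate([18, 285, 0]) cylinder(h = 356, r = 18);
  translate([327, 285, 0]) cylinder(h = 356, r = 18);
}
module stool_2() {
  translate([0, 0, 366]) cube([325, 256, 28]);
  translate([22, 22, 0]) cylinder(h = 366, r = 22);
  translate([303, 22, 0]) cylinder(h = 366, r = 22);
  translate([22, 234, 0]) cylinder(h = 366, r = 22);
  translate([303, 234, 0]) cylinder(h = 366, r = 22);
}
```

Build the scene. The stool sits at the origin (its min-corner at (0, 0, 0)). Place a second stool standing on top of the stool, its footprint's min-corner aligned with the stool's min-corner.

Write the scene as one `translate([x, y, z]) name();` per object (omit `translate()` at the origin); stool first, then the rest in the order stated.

stool();
translate([0, 0, 382]) stool_2();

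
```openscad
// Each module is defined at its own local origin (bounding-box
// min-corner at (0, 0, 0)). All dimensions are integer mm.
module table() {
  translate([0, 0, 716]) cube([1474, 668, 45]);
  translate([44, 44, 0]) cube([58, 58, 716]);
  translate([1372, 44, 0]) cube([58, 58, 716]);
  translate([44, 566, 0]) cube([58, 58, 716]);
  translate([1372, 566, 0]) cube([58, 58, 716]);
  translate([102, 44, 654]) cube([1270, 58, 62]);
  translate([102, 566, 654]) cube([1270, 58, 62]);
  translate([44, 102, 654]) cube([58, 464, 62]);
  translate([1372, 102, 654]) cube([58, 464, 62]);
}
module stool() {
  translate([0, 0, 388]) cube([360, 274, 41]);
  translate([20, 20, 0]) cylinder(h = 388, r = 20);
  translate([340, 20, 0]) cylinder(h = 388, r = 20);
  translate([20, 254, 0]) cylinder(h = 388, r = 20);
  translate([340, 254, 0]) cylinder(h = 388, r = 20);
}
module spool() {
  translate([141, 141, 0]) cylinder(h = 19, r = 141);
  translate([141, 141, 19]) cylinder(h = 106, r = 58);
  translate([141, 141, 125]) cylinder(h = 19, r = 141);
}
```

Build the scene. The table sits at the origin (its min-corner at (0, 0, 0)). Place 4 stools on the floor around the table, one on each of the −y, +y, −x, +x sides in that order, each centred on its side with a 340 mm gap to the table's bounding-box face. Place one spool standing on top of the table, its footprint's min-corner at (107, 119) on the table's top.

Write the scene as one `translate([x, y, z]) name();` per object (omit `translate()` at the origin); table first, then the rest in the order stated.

table();
translate([557, -614, 0]) stool();
translate([557, 1008, 0]) stool();
translate([-700, 197, 0]) stool();
translate([1814, 197, 0]) stool();
translate([107, 119, 761]) spool();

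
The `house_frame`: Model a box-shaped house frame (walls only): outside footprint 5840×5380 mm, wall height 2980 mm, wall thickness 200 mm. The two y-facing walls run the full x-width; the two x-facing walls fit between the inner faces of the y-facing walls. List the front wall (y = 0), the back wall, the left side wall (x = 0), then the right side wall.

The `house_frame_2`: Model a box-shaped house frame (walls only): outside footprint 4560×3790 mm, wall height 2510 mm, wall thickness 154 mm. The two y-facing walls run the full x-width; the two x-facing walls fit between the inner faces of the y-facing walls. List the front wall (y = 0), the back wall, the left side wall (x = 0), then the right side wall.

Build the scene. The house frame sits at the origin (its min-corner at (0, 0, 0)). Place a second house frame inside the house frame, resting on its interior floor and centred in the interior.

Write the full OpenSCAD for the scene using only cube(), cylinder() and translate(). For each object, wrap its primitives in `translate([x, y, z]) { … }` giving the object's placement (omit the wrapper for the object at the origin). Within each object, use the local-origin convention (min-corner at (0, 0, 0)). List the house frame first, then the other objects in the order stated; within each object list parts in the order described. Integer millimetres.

cube([5840, 200, 2980]);
translate([0, 5180, 0]) cube([5840, 200, 2980]);
translate([0, 200, 0]) cube([200, 4980, 2980]);
translate([5640, 200, 0]) cube([200, 4980, 2980]);
translate([640, 795, 0]) {
  cube([4560, 154, 2510]);
  translate([0, 3636, 0]) cube([4560, 154, 2510]);
  translate([0, 154, 0]) cube([154, 3482, 2510]);
  translate([4406, 154, 0]) cube([154, 3482, 2510]);
}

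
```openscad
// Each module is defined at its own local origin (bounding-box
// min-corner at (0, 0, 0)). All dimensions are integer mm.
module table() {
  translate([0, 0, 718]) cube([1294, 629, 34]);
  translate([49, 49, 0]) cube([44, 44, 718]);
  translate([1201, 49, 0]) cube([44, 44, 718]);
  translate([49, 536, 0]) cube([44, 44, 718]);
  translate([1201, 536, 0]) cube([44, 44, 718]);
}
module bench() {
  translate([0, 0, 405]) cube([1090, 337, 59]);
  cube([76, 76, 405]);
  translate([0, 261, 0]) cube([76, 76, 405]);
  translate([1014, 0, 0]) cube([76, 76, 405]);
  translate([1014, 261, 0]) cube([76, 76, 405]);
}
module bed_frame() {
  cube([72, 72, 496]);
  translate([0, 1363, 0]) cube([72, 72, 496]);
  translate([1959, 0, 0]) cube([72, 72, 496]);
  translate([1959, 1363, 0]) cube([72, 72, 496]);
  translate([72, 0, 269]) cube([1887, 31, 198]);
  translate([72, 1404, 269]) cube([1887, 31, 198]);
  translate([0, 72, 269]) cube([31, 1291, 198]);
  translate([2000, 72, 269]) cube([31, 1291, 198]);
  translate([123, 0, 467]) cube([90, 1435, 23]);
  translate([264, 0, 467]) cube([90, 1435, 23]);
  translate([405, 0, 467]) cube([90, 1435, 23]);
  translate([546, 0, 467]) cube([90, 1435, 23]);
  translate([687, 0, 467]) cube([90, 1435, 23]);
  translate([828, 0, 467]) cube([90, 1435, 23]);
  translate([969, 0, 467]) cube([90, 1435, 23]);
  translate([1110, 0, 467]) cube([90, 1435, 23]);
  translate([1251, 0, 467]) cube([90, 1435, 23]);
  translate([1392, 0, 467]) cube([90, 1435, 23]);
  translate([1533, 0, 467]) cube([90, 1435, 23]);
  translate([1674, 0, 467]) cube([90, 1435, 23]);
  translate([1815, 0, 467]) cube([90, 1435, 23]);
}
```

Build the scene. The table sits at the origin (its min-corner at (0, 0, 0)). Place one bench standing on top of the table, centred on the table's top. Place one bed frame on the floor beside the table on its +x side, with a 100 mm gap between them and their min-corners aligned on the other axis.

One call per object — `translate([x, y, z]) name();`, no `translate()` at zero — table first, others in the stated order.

table();
translate([102, 146, 752]) bench();
translate([1394, 0, 0]) bed_frame();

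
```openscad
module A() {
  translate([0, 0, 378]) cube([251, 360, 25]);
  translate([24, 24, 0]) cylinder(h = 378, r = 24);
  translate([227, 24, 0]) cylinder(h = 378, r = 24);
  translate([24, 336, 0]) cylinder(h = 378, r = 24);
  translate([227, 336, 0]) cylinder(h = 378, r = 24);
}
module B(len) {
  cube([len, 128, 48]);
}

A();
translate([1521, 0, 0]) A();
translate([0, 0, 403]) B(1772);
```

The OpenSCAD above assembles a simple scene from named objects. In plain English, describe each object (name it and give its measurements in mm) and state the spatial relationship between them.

A is a four-legged stool. The seat is 251×360 mm, 25 mm thick, top at z = 403 mm. It stands on four round legs, each 48 mm in diameter, from z = 0 to the seat underside, each leg's axis is inset half a diameter from the nearest pair of seat edges (so the leg's bounding box is flush with the corner).

B is a rectangular beam 1772 mm long (x), 128 mm deep (y), 48 mm thick (z).

The beam spans the tops of two stools placed 1270 mm apart, resting at z = 403 mm.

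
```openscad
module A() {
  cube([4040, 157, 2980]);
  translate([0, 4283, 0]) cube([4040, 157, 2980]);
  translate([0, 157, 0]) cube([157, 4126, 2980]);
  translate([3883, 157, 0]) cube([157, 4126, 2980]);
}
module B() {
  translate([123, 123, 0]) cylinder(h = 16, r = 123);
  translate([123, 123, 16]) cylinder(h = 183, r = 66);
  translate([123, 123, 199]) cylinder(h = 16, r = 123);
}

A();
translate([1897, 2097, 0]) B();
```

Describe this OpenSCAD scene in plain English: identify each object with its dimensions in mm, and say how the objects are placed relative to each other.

A is the wall frame of a small rectangular building: four walls, each 2980 mm tall and 157 mm thick, enclosing a footprint 4040 mm (x) by 4440 mm (y) outside-to-outside, with no floor or roof. The front and back walls (the −y and +y sides) span the full width; the two side walls fit between them.

B is a spool: two coaxial disc flanges of radius 123 mm and thickness 16 mm, joined by a core cylinder of radius 66 mm and height 183 mm. The lower flange rests on z = 0 and the three cylinders share a vertical axis.

The spool sits inside the house frame, centred.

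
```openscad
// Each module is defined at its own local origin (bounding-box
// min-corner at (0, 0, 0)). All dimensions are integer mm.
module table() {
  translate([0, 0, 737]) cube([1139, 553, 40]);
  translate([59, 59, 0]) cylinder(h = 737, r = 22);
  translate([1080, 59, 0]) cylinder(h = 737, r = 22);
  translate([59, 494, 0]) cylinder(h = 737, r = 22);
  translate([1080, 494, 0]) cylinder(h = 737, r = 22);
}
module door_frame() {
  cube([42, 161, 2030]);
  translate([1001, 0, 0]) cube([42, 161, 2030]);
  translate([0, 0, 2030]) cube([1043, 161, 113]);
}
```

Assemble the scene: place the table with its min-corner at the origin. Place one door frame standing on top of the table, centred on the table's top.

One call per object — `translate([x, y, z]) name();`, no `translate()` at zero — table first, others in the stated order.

table();
translate([48, 196, 777]) door_frame();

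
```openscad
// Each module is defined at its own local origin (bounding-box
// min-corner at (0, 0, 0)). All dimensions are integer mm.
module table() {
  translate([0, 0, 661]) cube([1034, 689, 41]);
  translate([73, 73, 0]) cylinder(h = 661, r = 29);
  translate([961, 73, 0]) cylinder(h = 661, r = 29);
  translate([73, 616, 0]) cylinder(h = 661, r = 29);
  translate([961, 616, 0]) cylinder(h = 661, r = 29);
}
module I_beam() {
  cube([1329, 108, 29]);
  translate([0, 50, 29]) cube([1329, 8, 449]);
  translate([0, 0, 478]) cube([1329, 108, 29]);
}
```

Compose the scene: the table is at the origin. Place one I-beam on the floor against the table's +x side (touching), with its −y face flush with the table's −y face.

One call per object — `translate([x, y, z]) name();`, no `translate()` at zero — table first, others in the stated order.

table();
translate([1034, 0, 0]) I_beam();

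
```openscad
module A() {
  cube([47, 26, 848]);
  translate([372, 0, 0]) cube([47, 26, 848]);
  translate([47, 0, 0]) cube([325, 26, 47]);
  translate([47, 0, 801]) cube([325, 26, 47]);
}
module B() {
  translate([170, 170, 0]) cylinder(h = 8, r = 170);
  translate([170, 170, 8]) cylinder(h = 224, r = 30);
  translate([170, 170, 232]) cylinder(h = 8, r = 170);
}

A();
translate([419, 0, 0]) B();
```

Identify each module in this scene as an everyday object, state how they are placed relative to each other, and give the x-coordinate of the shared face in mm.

A is a picture frame. B is a spool. The spool is against the picture frame's +x side, with their −y faces flush. The x-coordinate of the shared face is 419 mm.

The picture frame's +x face and the spool's −x face are both at x = 419 mm.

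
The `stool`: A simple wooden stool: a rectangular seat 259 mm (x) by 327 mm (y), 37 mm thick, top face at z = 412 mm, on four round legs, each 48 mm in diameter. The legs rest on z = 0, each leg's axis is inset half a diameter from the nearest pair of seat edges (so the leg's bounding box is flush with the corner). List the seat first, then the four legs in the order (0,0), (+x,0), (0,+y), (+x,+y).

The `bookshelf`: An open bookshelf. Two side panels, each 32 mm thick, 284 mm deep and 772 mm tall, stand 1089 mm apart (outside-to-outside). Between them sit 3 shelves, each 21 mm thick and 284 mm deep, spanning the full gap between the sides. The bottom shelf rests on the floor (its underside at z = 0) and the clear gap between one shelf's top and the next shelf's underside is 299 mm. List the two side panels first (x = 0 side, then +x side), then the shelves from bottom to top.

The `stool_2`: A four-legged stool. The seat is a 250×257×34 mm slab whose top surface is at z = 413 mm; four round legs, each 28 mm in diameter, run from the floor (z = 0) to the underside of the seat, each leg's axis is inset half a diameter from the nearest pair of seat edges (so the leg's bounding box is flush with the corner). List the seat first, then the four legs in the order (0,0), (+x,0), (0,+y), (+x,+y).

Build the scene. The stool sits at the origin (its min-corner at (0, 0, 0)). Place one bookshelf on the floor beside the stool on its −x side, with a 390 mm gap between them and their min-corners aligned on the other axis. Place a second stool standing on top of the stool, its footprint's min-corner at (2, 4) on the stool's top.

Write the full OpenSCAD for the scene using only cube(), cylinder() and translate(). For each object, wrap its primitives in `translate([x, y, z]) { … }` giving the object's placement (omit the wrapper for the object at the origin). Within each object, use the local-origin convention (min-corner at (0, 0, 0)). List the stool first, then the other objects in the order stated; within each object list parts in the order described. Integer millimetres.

translate([0, 0, 375]) cube([259, 327, 37]);
translate([24, 24, 0]) cylinder(h = 375, r = 24);
translate([235, 24, 0]) cylinder(h = 375, r = 24);
translate([24, 303, 0]) cylinder(h = 375, r = 24);
translate([235, 303, 0]) cylinder(h = 375, r = 24);
translate([-1479, 0, 0]) {
  cube([32, 284, 772]);
  translate([1057, 0, 0]) cube([32, 284, 772]);
  translate([32, 0, 0]) cube([1025, 284, 21]);
  translate([32, 0, 320]) cube([1025, 284, 21]);
  translate([32, 0, 640]) cube([1025, 284, 21]);
}
translate([2, 4, 412]) {
  translate([0, 0, 379]) cube([250, 257, 34]);
  translate([14, 14, 0]) cylinder(h = 379, r = 14);
  translate([236, 14, 0]) cylinder(h = 379, r = 14);
  translate([14, 243, 0]) cylinder(h = 379, r = 14);
  translate([236, 243, 0]) cylinder(h = 379, r = 14);
}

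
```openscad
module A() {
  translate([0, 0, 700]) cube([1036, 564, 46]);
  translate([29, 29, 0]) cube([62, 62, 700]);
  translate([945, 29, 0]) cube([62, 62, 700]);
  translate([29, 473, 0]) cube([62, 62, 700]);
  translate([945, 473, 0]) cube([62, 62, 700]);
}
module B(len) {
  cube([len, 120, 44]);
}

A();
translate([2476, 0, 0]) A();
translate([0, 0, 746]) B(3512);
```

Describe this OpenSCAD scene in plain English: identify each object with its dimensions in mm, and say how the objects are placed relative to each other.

A is a table: top 1036 mm (x) × 564 mm (y), 46 mm thick, upper face at z = 746 mm, on four 62×62 mm square legs, each inset 29 mm from the nearest pair of top edges, running from z = 0 to the bottom of the top.

B is a rectangular beam 3512 mm long (x), 120 mm deep (y), 44 mm thick (z).

The beam spans the tops of two tables placed 1440 mm apart, resting at z = 746 mm.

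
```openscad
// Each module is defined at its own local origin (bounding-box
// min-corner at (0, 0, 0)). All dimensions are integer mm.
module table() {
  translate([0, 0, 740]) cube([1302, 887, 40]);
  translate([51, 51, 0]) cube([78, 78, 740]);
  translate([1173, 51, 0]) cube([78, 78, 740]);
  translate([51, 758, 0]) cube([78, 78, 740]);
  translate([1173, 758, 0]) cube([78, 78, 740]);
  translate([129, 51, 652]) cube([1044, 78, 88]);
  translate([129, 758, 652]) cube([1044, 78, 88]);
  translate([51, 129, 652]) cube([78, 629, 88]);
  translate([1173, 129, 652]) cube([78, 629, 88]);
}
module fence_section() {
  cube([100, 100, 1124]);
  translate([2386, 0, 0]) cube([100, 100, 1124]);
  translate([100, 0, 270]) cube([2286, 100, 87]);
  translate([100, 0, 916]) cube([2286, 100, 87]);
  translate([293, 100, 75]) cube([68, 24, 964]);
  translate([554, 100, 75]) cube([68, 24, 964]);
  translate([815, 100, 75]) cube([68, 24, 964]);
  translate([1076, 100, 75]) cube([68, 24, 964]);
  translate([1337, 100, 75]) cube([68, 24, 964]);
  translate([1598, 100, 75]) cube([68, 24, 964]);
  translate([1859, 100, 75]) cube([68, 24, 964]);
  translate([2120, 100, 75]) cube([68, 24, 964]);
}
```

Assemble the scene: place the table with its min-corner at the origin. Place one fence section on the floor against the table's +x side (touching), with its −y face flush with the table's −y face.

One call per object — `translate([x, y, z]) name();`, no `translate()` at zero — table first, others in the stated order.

table();
translate([1302, 0, 0]) fence_section();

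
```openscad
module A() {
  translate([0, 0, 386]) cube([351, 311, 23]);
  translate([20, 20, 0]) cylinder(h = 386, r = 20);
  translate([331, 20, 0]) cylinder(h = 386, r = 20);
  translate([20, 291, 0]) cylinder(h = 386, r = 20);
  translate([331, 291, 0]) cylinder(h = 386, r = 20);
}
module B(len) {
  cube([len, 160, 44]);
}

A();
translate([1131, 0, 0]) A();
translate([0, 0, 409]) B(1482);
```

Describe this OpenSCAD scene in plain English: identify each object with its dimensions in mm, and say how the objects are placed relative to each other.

A is a simple wooden stool: a rectangular seat 351 mm (x) by 311 mm (y), 23 mm thick, top face at z = 409 mm, on four round legs, each 40 mm in diameter. The legs rest on z = 0, each leg's axis is inset half a diameter from the nearest pair of seat edges (so the leg's bounding box is flush with the corner).

B is a rectangular beam 1482 mm long (x), 160 mm deep (y), 44 mm thick (z).

The beam spans the tops of two stools placed 780 mm apart, resting at z = 409 mm.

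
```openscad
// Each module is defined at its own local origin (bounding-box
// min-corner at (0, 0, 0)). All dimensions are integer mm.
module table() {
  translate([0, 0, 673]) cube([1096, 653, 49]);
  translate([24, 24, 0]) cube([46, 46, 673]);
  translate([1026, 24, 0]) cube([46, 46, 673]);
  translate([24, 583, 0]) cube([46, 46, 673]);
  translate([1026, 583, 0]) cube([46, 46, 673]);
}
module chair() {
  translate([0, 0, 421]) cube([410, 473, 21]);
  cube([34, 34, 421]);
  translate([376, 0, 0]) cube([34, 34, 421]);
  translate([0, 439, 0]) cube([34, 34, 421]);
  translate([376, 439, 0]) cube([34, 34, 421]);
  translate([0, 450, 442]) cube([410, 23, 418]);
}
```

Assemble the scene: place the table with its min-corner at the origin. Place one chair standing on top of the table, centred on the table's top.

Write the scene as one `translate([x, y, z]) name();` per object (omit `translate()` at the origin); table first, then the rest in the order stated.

table();
translate([343, 90, 722]) chair();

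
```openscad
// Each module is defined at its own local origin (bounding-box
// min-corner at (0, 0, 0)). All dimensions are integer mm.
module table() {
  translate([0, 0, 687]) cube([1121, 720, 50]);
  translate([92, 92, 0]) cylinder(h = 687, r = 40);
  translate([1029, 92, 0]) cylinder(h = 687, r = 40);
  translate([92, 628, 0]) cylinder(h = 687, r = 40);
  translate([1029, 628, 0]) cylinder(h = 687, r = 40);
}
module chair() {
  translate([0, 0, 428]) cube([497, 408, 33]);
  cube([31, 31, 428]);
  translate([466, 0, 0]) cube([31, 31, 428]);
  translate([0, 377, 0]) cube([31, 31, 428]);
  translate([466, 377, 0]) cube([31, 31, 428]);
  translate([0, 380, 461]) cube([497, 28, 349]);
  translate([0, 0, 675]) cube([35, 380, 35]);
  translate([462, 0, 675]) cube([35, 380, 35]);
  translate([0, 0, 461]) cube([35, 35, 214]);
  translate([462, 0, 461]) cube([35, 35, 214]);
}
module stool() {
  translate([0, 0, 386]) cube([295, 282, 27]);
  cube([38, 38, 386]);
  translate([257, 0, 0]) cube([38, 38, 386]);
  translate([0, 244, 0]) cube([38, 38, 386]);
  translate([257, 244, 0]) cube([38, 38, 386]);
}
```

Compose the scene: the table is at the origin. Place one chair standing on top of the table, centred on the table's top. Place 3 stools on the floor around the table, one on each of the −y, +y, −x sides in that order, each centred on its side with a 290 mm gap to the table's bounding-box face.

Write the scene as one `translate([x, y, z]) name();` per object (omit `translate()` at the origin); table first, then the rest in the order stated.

table();
translate([312, 156, 737]) chair();
translate([413, -572, 0]) stool();
translate([413, 1010, 0]) stool();
translate([-585, 219, 0]) stool();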